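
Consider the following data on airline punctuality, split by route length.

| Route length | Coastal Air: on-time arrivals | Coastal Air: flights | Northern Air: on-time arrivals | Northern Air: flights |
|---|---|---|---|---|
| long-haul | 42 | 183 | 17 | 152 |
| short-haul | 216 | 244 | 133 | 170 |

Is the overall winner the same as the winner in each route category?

Yes

Long-haul: Coastal Air 42/183 = 23.0%, Northern Air 17/152 = 11.2% → Coastal Air
Short-haul: Coastal Air 216/244 = 88.5%, Northern Air 133/170 = 78.2% → Coastal Air
Overall: Coastal Air 258/427 = 60.4%, Northern Air 150/322 = 46.6% → Coastal Air
Coastal Air wins overall and in every route group — no reversal.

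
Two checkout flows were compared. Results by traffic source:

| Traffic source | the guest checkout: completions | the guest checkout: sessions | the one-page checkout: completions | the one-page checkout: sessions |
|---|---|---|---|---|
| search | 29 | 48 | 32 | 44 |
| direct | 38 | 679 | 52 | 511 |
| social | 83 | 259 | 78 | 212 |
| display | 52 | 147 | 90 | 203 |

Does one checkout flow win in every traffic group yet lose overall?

No

Search: the guest checkout 29/48 = 60.4%, the one-page checkout 32/44 = 72.7% → the one-page checkout
Direct: the guest checkout 38/679 = 5.6%, the one-page checkout 52/511 = 10.2% → the one-page checkout
Social: the guest checkout 83/259 = 32.0%, the one-page checkout 78/212 = 36.8% → the one-page checkout
Display: the guest checkout 52/147 = 35.4%, the one-page checkout 90/203 = 44.3% → the one-page checkout
Overall: the guest checkout 202/1133 = 17.8%, the one-page checkout 252/970 = 26.0% → the one-page checkout
The one-page checkout wins overall and in every traffic group — no reversal.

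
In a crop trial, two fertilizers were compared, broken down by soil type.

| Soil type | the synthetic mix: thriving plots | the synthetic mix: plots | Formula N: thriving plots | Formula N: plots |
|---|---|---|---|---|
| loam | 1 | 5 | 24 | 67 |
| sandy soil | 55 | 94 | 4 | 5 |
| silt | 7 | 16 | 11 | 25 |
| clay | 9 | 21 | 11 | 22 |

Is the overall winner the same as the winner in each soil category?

No

Loam: the synthetic mix 1/5 = 20.0%, Formula N 24/67 = 35.8% → Formula N
Sandy soil: the synthetic mix 55/94 = 58.5%, Formula N 4/5 = 80.0% → Formula N
Silt: the synthetic mix 7/16 = 43.8%, Formula N 11/25 = 44.0% → Formula N
Clay: the synthetic mix 9/21 = 42.9%, Formula N 11/22 = 50.0% → Formula N
Overall: the synthetic mix 72/136 = 52.9%, Formula N 50/119 = 42.0% → the synthetic mix
Formula N wins each soil group but the synthetic mix wins overall — the comparison reverses. Formula N's plots skew toward loam, which has a lower base rate.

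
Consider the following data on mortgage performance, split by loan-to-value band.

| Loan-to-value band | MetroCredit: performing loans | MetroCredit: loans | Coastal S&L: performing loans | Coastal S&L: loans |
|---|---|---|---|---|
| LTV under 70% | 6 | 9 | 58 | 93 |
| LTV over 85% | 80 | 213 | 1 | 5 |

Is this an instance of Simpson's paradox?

Yes

LTV under 70%: MetroCredit 6/9 = 66.7%, Coastal S&L 58/93 = 62.4% → MetroCredit
LTV over 85%: MetroCredit 80/213 = 37.6%, Coastal S&L 1/5 = 20.0% → MetroCredit
Overall: MetroCredit 86/222 = 38.7%, Coastal S&L 59/98 = 60.2% → Coastal S&L
MetroCredit wins each loan-to-value group but Coastal S&L wins overall — the comparison reverses. MetroCredit's loans skew toward LTV over 85%, which has a lower base rate.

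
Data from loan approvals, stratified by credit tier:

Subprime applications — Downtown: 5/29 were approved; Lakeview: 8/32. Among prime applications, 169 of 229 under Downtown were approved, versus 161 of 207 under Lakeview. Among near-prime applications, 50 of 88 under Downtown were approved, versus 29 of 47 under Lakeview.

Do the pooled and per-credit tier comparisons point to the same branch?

Subprime: Downtown 5/29 = 17.2%, Lakeview 8/32 = 25.0% → Lakeview
Prime: Downtown 169/229 = 73.8%, Lakeview 161/207 = 77.8% → Lakeview
Near-prime: Downtown 50/88 = 56.8%, Lakeview 29/47 = 61.7% → Lakeview
Overall: Downtown 224/346 = 64.7%, Lakeview 198/286 = 69.2% → Lakeview
Lakeview wins overall and in every credit group — no reversal.

Yes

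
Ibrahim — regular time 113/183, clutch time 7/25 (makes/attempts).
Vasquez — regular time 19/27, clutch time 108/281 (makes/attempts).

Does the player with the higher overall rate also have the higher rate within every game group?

Regular time: Ibrahim 113/183 = 61.7%, Vasquez 19/27 = 70.4% → Vasquez
Clutch time: Ibrahim 7/25 = 28.0%, Vasquez 108/281 = 38.4% → Vasquez
Overall: Ibrahim 120/208 = 57.7%, Vasquez 127/308 = 41.2% → Ibrahim
Vasquez wins each game group but Ibrahim wins overall — the comparison reverses. Vasquez's attempts skew toward clutch time, which has a lower base rate.

No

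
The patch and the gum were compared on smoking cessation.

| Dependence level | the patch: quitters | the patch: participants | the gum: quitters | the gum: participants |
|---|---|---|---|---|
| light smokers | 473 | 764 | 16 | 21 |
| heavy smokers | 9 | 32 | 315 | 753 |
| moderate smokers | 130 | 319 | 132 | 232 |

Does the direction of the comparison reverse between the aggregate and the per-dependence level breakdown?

Yes

Light smokers: the patch 473/764 = 61.9%, the gum 16/21 = 76.2% → the gum
Heavy smokers: the patch 9/32 = 28.1%, the gum 315/753 = 41.8% → the gum
Moderate smokers: the patch 130/319 = 40.8%, the gum 132/232 = 56.9% → the gum
Overall: the patch 612/1115 = 54.9%, the gum 463/1006 = 46.0% → the patch
The gum wins each dependence group but the patch wins overall — the comparison reverses. The gum's participants skew toward heavy smokers, which has a lower base rate.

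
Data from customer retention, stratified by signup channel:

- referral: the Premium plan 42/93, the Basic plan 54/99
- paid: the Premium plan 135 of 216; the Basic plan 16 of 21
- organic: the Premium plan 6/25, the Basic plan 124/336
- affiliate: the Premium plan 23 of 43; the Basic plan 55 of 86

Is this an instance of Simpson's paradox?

Referral: the Premium plan 42/93 = 45.2%, the Basic plan 54/99 = 54.5% → the Basic plan
Paid: the Premium plan 135/216 = 62.5%, the Basic plan 16/21 = 76.2% → the Basic plan
Organic: the Premium plan 6/25 = 24.0%, the Basic plan 124/336 = 36.9% → the Basic plan
Affiliate: the Premium plan 23/43 = 53.5%, the Basic plan 55/86 = 64.0% → the Basic plan
Overall: the Premium plan 206/377 = 54.6%, the Basic plan 249/542 = 45.9% → the Premium plan
The Basic plan wins each signup group but the Premium plan wins overall — the comparison reverses. The Basic plan's customers skew toward organic, which has a lower base rate.

Yes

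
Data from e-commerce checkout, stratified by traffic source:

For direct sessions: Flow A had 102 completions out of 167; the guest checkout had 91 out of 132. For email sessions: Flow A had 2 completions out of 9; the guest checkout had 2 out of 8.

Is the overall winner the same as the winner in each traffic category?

Yes

Direct: Flow A 102/167 = 61.1%, the guest checkout 91/132 = 68.9% → the guest checkout
Email: Flow A 2/9 = 22.2%, the guest checkout 2/8 = 25.0% → the guest checkout
Overall: Flow A 104/176 = 59.1%, the guest checkout 93/140 = 66.4% → the guest checkout
The guest checkout wins overall and in every traffic group — no reversal.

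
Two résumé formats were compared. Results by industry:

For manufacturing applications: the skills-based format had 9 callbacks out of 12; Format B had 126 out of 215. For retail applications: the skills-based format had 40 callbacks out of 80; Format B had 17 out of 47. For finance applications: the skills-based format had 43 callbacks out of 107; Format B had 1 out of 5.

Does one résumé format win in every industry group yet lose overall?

Yes

Manufacturing: the skills-based format 9/12 = 75.0%, Format B 126/215 = 58.6% → the skills-based format
Retail: the skills-based format 40/80 = 50.0%, Format B 17/47 = 36.2% → the skills-based format
Finance: the skills-based format 43/107 = 40.2%, Format B 1/5 = 20.0% → the skills-based format
Overall: the skills-based format 92/199 = 46.2%, Format B 144/267 = 53.9% → Format B
The skills-based format wins each industry group but Format B wins overall — the comparison reverses. The skills-based format's applications skew toward finance, which has a lower base rate.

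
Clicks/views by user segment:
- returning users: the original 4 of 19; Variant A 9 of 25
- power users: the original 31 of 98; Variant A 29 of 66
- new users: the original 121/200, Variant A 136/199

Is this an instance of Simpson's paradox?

Returning users: the original 4/19 = 21.1%, Variant A 9/25 = 36.0% → Variant A
Power users: the original 31/98 = 31.6%, Variant A 29/66 = 43.9% → Variant A
New users: the original 121/200 = 60.5%, Variant A 136/199 = 68.3% → Variant A
Overall: the original 156/317 = 49.2%, Variant A 174/290 = 60.0% → Variant A
Variant A wins overall and in every user group — no reversal.

No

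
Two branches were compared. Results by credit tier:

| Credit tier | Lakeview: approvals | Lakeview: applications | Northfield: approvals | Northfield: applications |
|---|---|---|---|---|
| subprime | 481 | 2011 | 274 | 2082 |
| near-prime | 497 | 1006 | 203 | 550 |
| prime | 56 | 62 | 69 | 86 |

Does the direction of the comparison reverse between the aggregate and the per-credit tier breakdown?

No

Subprime: Lakeview 481/2011 = 23.9%, Northfield 274/2082 = 13.2% → Lakeview
Near-prime: Lakeview 497/1006 = 49.4%, Northfield 203/550 = 36.9% → Lakeview
Prime: Lakeview 56/62 = 90.3%, Northfield 69/86 = 80.2% → Lakeview
Overall: Lakeview 1034/3079 = 33.6%, Northfield 546/2718 = 20.1% → Lakeview
Lakeview wins overall and in every credit group — no reversal.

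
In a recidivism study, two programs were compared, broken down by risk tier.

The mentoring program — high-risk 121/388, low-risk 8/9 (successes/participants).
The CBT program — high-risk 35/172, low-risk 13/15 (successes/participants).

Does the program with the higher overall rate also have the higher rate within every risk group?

High-risk: the mentoring program 121/388 = 31.2%, the CBT program 35/172 = 20.3% → the mentoring program
Low-risk: the mentoring program 8/9 = 88.9%, the CBT program 13/15 = 86.7% → the mentoring program
Overall: the mentoring program 129/397 = 32.5%, the CBT program 48/187 = 25.7% → the mentoring program
The mentoring program wins overall and in every risk group — no reversal.

Yes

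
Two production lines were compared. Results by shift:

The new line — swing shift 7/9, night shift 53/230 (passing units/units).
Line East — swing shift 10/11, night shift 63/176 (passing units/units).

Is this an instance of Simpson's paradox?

No

Swing shift: the new line 7/9 = 77.8%, Line East 10/11 = 90.9% → Line East
Night shift: the new line 53/230 = 23.0%, Line East 63/176 = 35.8% → Line East
Overall: the new line 60/239 = 25.1%, Line East 73/187 = 39.0% → Line East
Line East wins overall and in every shift group — no reversal.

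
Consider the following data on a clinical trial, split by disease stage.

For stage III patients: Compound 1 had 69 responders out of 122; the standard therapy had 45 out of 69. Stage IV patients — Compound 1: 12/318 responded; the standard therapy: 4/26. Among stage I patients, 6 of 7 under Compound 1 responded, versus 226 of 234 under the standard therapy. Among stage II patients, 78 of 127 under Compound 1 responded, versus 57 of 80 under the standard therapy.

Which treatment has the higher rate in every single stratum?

Stage III: Compound 1 69/122 = 56.6%, the standard therapy 45/69 = 65.2% → the standard therapy
Stage IV: Compound 1 12/318 = 3.8%, the standard therapy 4/26 = 15.4% → the standard therapy
Stage I: Compound 1 6/7 = 85.7%, the standard therapy 226/234 = 96.6% → the standard therapy
Stage II: Compound 1 78/127 = 61.4%, the standard therapy 57/80 = 71.2% → the standard therapy
The standard therapy has the higher rate in all 4 groups.

the standard therapy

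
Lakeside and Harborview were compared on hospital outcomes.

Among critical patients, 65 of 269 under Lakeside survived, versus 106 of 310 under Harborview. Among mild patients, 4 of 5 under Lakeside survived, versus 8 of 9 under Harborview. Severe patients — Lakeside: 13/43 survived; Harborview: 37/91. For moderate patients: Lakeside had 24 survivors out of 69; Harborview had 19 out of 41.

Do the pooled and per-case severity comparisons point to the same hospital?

Yes

Critical: Lakeside 65/269 = 24.2%, Harborview 106/310 = 34.2% → Harborview
Mild: Lakeside 4/5 = 80.0%, Harborview 8/9 = 88.9% → Harborview
Severe: Lakeside 13/43 = 30.2%, Harborview 37/91 = 40.7% → Harborview
Moderate: Lakeside 24/69 = 34.8%, Harborview 19/41 = 46.3% → Harborview
Overall: Lakeside 106/386 = 27.5%, Harborview 170/451 = 37.7% → Harborview
Harborview wins overall and in every case group — no reversal.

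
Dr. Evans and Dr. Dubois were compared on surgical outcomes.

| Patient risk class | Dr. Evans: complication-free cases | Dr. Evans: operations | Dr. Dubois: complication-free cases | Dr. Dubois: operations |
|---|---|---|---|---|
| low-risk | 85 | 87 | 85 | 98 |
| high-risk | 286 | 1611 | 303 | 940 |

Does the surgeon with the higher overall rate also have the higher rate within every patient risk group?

Low-risk: Dr. Evans 85/87 = 97.7%, Dr. Dubois 85/98 = 86.7% → Dr. Evans
High-risk: Dr. Evans 286/1611 = 17.8%, Dr. Dubois 303/940 = 32.2% → Dr. Dubois
Overall: Dr. Evans 371/1698 = 21.8%, Dr. Dubois 388/1038 = 37.4% → Dr. Dubois
Neither sweeps: Dr. Evans wins 1 of 2 groups, Dr. Dubois wins 1. Dr. Dubois wins overall but not every group — no Simpson reversal.

No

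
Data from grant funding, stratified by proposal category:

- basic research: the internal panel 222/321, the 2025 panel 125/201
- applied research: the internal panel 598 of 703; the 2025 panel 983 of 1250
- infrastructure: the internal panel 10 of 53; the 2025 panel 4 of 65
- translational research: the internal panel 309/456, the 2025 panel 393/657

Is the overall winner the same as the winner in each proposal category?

Basic research: the internal panel 222/321 = 69.2%, the 2025 panel 125/201 = 62.2% → the internal panel
Applied research: the internal panel 598/703 = 85.1%, the 2025 panel 983/1250 = 78.6% → the internal panel
Infrastructure: the internal panel 10/53 = 18.9%, the 2025 panel 4/65 = 6.2% → the internal panel
Translational research: the internal panel 309/456 = 67.8%, the 2025 panel 393/657 = 59.8% → the internal panel
Overall: the internal panel 1139/1533 = 74.3%, the 2025 panel 1505/2173 = 69.3% → the internal panel
The internal panel wins overall and in every proposal group — no reversal.

Yes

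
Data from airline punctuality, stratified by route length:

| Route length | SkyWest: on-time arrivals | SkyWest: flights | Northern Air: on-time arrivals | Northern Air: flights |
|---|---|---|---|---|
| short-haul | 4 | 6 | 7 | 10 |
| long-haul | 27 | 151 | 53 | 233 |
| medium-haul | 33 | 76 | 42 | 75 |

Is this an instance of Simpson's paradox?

Short-haul: SkyWest 4/6 = 66.7%, Northern Air 7/10 = 70.0% → Northern Air
Long-haul: SkyWest 27/151 = 17.9%, Northern Air 53/233 = 22.7% → Northern Air
Medium-haul: SkyWest 33/76 = 43.4%, Northern Air 42/75 = 56.0% → Northern Air
Overall: SkyWest 64/233 = 27.5%, Northern Air 102/318 = 32.1% → Northern Air
Northern Air wins overall and in every route group — no reversal.

No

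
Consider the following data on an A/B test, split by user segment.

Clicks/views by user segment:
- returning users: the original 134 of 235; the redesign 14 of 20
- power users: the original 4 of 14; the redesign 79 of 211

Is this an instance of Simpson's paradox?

Yes

Returning users: the original 134/235 = 57.0%, the redesign 14/20 = 70.0% → the redesign
Power users: the original 4/14 = 28.6%, the redesign 79/211 = 37.4% → the redesign
Overall: the original 138/249 = 55.4%, the redesign 93/231 = 40.3% → the original
The redesign wins each user group but the original wins overall — the comparison reverses. The redesign's views skew toward power users, which has a lower base rate.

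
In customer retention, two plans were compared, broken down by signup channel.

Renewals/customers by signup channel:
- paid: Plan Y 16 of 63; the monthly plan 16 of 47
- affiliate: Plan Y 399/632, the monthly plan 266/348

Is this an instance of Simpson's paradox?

No

Paid: Plan Y 16/63 = 25.4%, the monthly plan 16/47 = 34.0% → the monthly plan
Affiliate: Plan Y 399/632 = 63.1%, the monthly plan 266/348 = 76.4% → the monthly plan
Overall: Plan Y 415/695 = 59.7%, the monthly plan 282/395 = 71.4% → the monthly plan
The monthly plan wins overall and in every signup group — no reversal.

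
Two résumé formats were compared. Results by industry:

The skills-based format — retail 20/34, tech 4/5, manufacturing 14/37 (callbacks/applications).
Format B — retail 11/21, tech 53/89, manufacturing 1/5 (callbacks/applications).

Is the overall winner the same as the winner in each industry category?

Retail: the skills-based format 20/34 = 58.8%, Format B 11/21 = 52.4% → the skills-based format
Tech: the skills-based format 4/5 = 80.0%, Format B 53/89 = 59.6% → the skills-based format
Manufacturing: the skills-based format 14/37 = 37.8%, Format B 1/5 = 20.0% → the skills-based format
Overall: the skills-based format 38/76 = 50.0%, Format B 65/115 = 56.5% → Format B
The skills-based format wins each industry group but Format B wins overall — the comparison reverses. The skills-based format's applications skew toward manufacturing, which has a lower base rate.

No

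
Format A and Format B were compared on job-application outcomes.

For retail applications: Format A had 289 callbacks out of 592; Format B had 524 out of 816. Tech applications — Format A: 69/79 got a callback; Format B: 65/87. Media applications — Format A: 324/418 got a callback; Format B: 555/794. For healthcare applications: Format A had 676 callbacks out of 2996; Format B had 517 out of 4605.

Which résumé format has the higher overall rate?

Retail: Format A 289/592 = 48.8%, Format B 524/816 = 64.2% → Format B
Tech: Format A 69/79 = 87.3%, Format B 65/87 = 74.7% → Format A
Media: Format A 324/418 = 77.5%, Format B 555/794 = 69.9% → Format A
Healthcare: Format A 676/2996 = 22.6%, Format B 517/4605 = 11.2% → Format A
Overall: Format A 1358/4085 = 33.2%, Format B 1661/6302 = 26.4% → Format A
(Neither sweeps every industry group, but Format A has the higher pooled rate.)

Format A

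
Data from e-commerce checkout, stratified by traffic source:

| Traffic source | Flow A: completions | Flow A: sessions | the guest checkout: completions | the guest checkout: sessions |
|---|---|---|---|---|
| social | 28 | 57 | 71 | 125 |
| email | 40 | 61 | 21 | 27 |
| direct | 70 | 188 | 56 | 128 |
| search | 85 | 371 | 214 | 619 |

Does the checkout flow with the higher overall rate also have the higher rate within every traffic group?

Yes

Social: Flow A 28/57 = 49.1%, the guest checkout 71/125 = 56.8% → the guest checkout
Email: Flow A 40/61 = 65.6%, the guest checkout 21/27 = 77.8% → the guest checkout
Direct: Flow A 70/188 = 37.2%, the guest checkout 56/128 = 43.8% → the guest checkout
Search: Flow A 85/371 = 22.9%, the guest checkout 214/619 = 34.6% → the guest checkout
Overall: Flow A 223/677 = 32.9%, the guest checkout 362/899 = 40.3% → the guest checkout
The guest checkout wins overall and in every traffic group — no reversal.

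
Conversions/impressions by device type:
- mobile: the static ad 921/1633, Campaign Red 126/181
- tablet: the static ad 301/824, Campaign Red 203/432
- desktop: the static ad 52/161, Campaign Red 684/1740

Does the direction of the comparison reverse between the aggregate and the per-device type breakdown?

Yes

Mobile: the static ad 921/1633 = 56.4%, Campaign Red 126/181 = 69.6% → Campaign Red
Tablet: the static ad 301/824 = 36.5%, Campaign Red 203/432 = 47.0% → Campaign Red
Desktop: the static ad 52/161 = 32.3%, Campaign Red 684/1740 = 39.3% → Campaign Red
Overall: the static ad 1274/2618 = 48.7%, Campaign Red 1013/2353 = 43.1% → the static ad
Campaign Red wins each device group but the static ad wins overall — the comparison reverses. Campaign Red's impressions skew toward desktop, which has a lower base rate.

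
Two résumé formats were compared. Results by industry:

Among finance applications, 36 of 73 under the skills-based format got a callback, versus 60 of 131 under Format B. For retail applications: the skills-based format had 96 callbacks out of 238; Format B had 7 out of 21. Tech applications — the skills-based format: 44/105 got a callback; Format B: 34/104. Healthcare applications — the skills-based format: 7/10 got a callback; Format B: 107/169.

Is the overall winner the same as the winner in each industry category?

Finance: the skills-based format 36/73 = 49.3%, Format B 60/131 = 45.8% → the skills-based format
Retail: the skills-based format 96/238 = 40.3%, Format B 7/21 = 33.3% → the skills-based format
Tech: the skills-based format 44/105 = 41.9%, Format B 34/104 = 32.7% → the skills-based format
Healthcare: the skills-based format 7/10 = 70.0%, Format B 107/169 = 63.3% → the skills-based format
Overall: the skills-based format 183/426 = 43.0%, Format B 208/425 = 48.9% → Format B
The skills-based format wins each industry group but Format B wins overall — the comparison reverses. The skills-based format's applications skew toward retail, which has a lower base rate.

No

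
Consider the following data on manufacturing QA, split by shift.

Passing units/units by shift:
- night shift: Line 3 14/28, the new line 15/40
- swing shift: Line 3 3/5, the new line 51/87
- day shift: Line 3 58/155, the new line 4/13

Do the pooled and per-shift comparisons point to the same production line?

Night shift: Line 3 14/28 = 50.0%, the new line 15/40 = 37.5% → Line 3
Swing shift: Line 3 3/5 = 60.0%, the new line 51/87 = 58.6% → Line 3
Day shift: Line 3 58/155 = 37.4%, the new line 4/13 = 30.8% → Line 3
Overall: Line 3 75/188 = 39.9%, the new line 70/140 = 50.0% → the new line
Line 3 wins each shift group but the new line wins overall — the comparison reverses. Line 3's units skew toward day shift, which has a lower base rate.

No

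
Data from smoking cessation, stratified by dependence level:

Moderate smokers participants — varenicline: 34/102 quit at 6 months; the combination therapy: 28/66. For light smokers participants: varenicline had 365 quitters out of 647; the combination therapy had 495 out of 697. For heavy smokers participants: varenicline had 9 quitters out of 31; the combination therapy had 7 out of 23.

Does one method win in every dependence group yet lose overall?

Moderate smokers: varenicline 34/102 = 33.3%, the combination therapy 28/66 = 42.4% → the combination therapy
Light smokers: varenicline 365/647 = 56.4%, the combination therapy 495/697 = 71.0% → the combination therapy
Heavy smokers: varenicline 9/31 = 29.0%, the combination therapy 7/23 = 30.4% → the combination therapy
Overall: varenicline 408/780 = 52.3%, the combination therapy 530/786 = 67.4% → the combination therapy
The combination therapy wins overall and in every dependence group — no reversal.

No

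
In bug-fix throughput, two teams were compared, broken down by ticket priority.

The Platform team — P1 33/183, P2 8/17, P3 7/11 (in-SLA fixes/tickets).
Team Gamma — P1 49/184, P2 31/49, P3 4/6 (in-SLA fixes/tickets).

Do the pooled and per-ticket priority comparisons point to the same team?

P1: the Platform team 33/183 = 18.0%, Team Gamma 49/184 = 26.6% → Team Gamma
P2: the Platform team 8/17 = 47.1%, Team Gamma 31/49 = 63.3% → Team Gamma
P3: the Platform team 7/11 = 63.6%, Team Gamma 4/6 = 66.7% → Team Gamma
Overall: the Platform team 48/211 = 22.7%, Team Gamma 84/239 = 35.1% → Team Gamma
Team Gamma wins overall and in every ticket group — no reversal.

Yes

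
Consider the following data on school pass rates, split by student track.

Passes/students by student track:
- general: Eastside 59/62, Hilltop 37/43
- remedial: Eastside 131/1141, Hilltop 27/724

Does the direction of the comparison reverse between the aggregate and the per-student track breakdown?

No

General: Eastside 59/62 = 95.2%, Hilltop 37/43 = 86.0% → Eastside
Remedial: Eastside 131/1141 = 11.5%, Hilltop 27/724 = 3.7% → Eastside
Overall: Eastside 190/1203 = 15.8%, Hilltop 64/767 = 8.3% → Eastside
Eastside wins overall and in every student group — no reversal.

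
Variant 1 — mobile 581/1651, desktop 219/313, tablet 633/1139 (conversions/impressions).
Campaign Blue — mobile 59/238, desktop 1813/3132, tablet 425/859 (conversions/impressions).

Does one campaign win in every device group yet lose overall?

Mobile: Variant 1 581/1651 = 35.2%, Campaign Blue 59/238 = 24.8% → Variant 1
Desktop: Variant 1 219/313 = 70.0%, Campaign Blue 1813/3132 = 57.9% → Variant 1
Tablet: Variant 1 633/1139 = 55.6%, Campaign Blue 425/859 = 49.5% → Variant 1
Overall: Variant 1 1433/3103 = 46.2%, Campaign Blue 2297/4229 = 54.3% → Campaign Blue
Variant 1 wins each device group but Campaign Blue wins overall — the comparison reverses. Variant 1's impressions skew toward mobile, which has a lower base rate.

Yes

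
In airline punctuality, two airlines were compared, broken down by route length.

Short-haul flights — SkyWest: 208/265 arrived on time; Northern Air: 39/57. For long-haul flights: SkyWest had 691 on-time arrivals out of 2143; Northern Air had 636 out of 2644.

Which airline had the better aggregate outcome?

Short-haul: SkyWest 208/265 = 78.5%, Northern Air 39/57 = 68.4% → SkyWest
Long-haul: SkyWest 691/2143 = 32.2%, Northern Air 636/2644 = 24.1% → SkyWest
Overall: SkyWest 899/2408 = 37.3%, Northern Air 675/2701 = 25.0% → SkyWest

SkyWest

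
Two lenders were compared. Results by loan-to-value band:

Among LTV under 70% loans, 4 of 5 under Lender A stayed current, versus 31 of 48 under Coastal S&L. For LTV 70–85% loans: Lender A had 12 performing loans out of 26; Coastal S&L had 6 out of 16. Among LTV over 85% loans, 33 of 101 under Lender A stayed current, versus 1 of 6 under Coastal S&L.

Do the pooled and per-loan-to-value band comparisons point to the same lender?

No

LTV under 70%: Lender A 4/5 = 80.0%, Coastal S&L 31/48 = 64.6% → Lender A
LTV 70–85%: Lender A 12/26 = 46.2%, Coastal S&L 6/16 = 37.5% → Lender A
LTV over 85%: Lender A 33/101 = 32.7%, Coastal S&L 1/6 = 16.7% → Lender A
Overall: Lender A 49/132 = 37.1%, Coastal S&L 38/70 = 54.3% → Coastal S&L
Lender A wins each loan-to-value group but Coastal S&L wins overall — the comparison reverses. Lender A's loans skew toward LTV over 85%, which has a lower base rate.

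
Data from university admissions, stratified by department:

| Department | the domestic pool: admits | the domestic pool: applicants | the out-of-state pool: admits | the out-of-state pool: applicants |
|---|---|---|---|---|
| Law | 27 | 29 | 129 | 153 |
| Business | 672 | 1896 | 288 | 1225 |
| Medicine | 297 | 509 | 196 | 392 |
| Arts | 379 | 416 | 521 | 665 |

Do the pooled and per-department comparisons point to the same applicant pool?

Yes

Law: the domestic pool 27/29 = 93.1%, the out-of-state pool 129/153 = 84.3% → the domestic pool
Business: the domestic pool 672/1896 = 35.4%, the out-of-state pool 288/1225 = 23.5% → the domestic pool
Medicine: the domestic pool 297/509 = 58.3%, the out-of-state pool 196/392 = 50.0% → the domestic pool
Arts: the domestic pool 379/416 = 91.1%, the out-of-state pool 521/665 = 78.3% → the domestic pool
Overall: the domestic pool 1375/2850 = 48.2%, the out-of-state pool 1134/2435 = 46.6% → the domestic pool
The domestic pool wins overall and in every department group — no reversal.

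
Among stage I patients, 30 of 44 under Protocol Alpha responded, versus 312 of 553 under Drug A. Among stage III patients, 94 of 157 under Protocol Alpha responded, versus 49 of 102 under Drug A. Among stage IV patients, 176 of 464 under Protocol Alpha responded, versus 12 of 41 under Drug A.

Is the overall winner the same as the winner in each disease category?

Stage I: Protocol Alpha 30/44 = 68.2%, Drug A 312/553 = 56.4% → Protocol Alpha
Stage III: Protocol Alpha 94/157 = 59.9%, Drug A 49/102 = 48.0% → Protocol Alpha
Stage IV: Protocol Alpha 176/464 = 37.9%, Drug A 12/41 = 29.3% → Protocol Alpha
Overall: Protocol Alpha 300/665 = 45.1%, Drug A 373/696 = 53.6% → Drug A
Protocol Alpha wins each disease group but Drug A wins overall — the comparison reverses. Protocol Alpha's patients skew toward stage IV, which has a lower base rate.

No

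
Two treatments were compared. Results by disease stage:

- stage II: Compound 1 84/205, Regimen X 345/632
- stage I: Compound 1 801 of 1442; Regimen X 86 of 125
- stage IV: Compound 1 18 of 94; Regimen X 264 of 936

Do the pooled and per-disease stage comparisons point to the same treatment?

Stage II: Compound 1 84/205 = 41.0%, Regimen X 345/632 = 54.6% → Regimen X
Stage I: Compound 1 801/1442 = 55.5%, Regimen X 86/125 = 68.8% → Regimen X
Stage IV: Compound 1 18/94 = 19.1%, Regimen X 264/936 = 28.2% → Regimen X
Overall: Compound 1 903/1741 = 51.9%, Regimen X 695/1693 = 41.1% → Compound 1
Regimen X wins each disease group but Compound 1 wins overall — the comparison reverses. Regimen X's patients skew toward stage IV, which has a lower base rate.

No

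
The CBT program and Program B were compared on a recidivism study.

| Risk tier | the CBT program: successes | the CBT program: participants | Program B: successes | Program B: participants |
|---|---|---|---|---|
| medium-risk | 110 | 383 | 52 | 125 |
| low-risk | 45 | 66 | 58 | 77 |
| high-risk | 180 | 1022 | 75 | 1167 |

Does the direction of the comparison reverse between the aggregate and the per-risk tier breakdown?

Medium-risk: the CBT program 110/383 = 28.7%, Program B 52/125 = 41.6% → Program B
Low-risk: the CBT program 45/66 = 68.2%, Program B 58/77 = 75.3% → Program B
High-risk: the CBT program 180/1022 = 17.6%, Program B 75/1167 = 6.4% → the CBT program
Overall: the CBT program 335/1471 = 22.8%, Program B 185/1369 = 13.5% → the CBT program
Neither sweeps: the CBT program wins 1 of 3 groups, Program B wins 2. The CBT program wins overall but not every group — no Simpson reversal.

No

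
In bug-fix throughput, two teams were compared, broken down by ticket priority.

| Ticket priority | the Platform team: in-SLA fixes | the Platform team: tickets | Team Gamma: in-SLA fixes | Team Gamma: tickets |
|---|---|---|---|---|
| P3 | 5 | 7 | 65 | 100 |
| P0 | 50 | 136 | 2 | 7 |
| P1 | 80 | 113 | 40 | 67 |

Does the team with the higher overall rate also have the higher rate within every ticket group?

P3: the Platform team 5/7 = 71.4%, Team Gamma 65/100 = 65.0% → the Platform team
P0: the Platform team 50/136 = 36.8%, Team Gamma 2/7 = 28.6% → the Platform team
P1: the Platform team 80/113 = 70.8%, Team Gamma 40/67 = 59.7% → the Platform team
Overall: the Platform team 135/256 = 52.7%, Team Gamma 107/174 = 61.5% → Team Gamma
The Platform team wins each ticket group but Team Gamma wins overall — the comparison reverses. The Platform team's tickets skew toward P0, which has a lower base rate.

No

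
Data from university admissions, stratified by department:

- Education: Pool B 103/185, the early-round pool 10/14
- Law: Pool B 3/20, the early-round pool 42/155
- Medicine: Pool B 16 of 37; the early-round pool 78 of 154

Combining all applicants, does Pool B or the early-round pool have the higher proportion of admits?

Education: Pool B 103/185 = 55.7%, the early-round pool 10/14 = 71.4% → the early-round pool
Law: Pool B 3/20 = 15.0%, the early-round pool 42/155 = 27.1% → the early-round pool
Medicine: Pool B 16/37 = 43.2%, the early-round pool 78/154 = 50.6% → the early-round pool
Overall: Pool B 122/242 = 50.4%, the early-round pool 130/323 = 40.2% → Pool B
(The early-round pool wins every department group but Pool B wins overall — the early-round pool's applicants skew toward the low-rate Law group.)

Pool B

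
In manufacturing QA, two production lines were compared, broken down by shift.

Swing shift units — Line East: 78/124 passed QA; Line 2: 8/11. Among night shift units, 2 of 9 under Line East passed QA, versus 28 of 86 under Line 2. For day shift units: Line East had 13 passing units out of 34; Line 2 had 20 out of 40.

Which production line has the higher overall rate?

Swing shift: Line East 78/124 = 62.9%, Line 2 8/11 = 72.7% → Line 2
Night shift: Line East 2/9 = 22.2%, Line 2 28/86 = 32.6% → Line 2
Day shift: Line East 13/34 = 38.2%, Line 2 20/40 = 50.0% → Line 2
Overall: Line East 93/167 = 55.7%, Line 2 56/137 = 40.9% → Line East
(Line 2 wins every shift group but Line East wins overall — Line 2's units skew toward the low-rate night shift group.)

Line East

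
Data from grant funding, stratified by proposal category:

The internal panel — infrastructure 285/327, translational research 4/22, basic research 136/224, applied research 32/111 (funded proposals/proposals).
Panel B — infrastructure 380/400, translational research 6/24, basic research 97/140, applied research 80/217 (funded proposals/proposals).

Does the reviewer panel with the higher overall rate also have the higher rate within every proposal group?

Yes

Infrastructure: the internal panel 285/327 = 87.2%, Panel B 380/400 = 95.0% → Panel B
Translational research: the internal panel 4/22 = 18.2%, Panel B 6/24 = 25.0% → Panel B
Basic research: the internal panel 136/224 = 60.7%, Panel B 97/140 = 69.3% → Panel B
Applied research: the internal panel 32/111 = 28.8%, Panel B 80/217 = 36.9% → Panel B
Overall: the internal panel 457/684 = 66.8%, Panel B 563/781 = 72.1% → Panel B
Panel B wins overall and in every proposal group — no reversal.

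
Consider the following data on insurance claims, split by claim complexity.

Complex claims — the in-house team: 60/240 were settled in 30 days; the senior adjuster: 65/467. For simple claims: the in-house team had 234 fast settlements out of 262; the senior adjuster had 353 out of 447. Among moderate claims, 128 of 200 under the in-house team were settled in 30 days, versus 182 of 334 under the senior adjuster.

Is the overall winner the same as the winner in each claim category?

Complex: the in-house team 60/240 = 25.0%, the senior adjuster 65/467 = 13.9% → the in-house team
Simple: the in-house team 234/262 = 89.3%, the senior adjuster 353/447 = 79.0% → the in-house team
Moderate: the in-house team 128/200 = 64.0%, the senior adjuster 182/334 = 54.5% → the in-house team
Overall: the in-house team 422/702 = 60.1%, the senior adjuster 600/1248 = 48.1% → the in-house team
The in-house team wins overall and in every claim group — no reversal.

Yes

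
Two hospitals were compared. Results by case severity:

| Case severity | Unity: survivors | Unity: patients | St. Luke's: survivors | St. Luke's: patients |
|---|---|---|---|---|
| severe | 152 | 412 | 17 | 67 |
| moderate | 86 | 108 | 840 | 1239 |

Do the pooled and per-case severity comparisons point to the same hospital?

Severe: Unity 152/412 = 36.9%, St. Luke's 17/67 = 25.4% → Unity
Moderate: Unity 86/108 = 79.6%, St. Luke's 840/1239 = 67.8% → Unity
Overall: Unity 238/520 = 45.8%, St. Luke's 857/1306 = 65.6% → St. Luke's
Unity wins each case group but St. Luke's wins overall — the comparison reverses. Unity's patients skew toward severe, which has a lower base rate.

No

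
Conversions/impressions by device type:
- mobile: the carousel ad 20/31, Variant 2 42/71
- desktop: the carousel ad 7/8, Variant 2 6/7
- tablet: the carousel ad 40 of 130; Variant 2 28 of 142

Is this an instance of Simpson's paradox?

Mobile: the carousel ad 20/31 = 64.5%, Variant 2 42/71 = 59.2% → the carousel ad
Desktop: the carousel ad 7/8 = 87.5%, Variant 2 6/7 = 85.7% → the carousel ad
Tablet: the carousel ad 40/130 = 30.8%, Variant 2 28/142 = 19.7% → the carousel ad
Overall: the carousel ad 67/169 = 39.6%, Variant 2 76/220 = 34.5% → the carousel ad
The carousel ad wins overall and in every device group — no reversal.

No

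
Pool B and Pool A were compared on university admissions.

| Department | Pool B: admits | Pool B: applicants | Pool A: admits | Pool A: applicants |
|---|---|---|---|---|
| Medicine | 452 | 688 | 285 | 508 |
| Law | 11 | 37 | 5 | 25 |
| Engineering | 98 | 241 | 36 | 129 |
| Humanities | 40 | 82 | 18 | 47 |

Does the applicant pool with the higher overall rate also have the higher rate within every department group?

Medicine: Pool B 452/688 = 65.7%, Pool A 285/508 = 56.1% → Pool B
Law: Pool B 11/37 = 29.7%, Pool A 5/25 = 20.0% → Pool B
Engineering: Pool B 98/241 = 40.7%, Pool A 36/129 = 27.9% → Pool B
Humanities: Pool B 40/82 = 48.8%, Pool A 18/47 = 38.3% → Pool B
Overall: Pool B 601/1048 = 57.3%, Pool A 344/709 = 48.5% → Pool B
Pool B wins overall and in every department group — no reversal.

Yes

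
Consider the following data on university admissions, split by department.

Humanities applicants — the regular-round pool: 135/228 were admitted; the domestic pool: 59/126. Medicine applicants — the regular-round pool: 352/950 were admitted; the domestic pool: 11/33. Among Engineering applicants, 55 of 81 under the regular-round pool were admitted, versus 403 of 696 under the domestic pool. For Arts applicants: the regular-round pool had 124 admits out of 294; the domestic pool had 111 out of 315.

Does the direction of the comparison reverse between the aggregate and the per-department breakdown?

Humanities: the regular-round pool 135/228 = 59.2%, the domestic pool 59/126 = 46.8% → the regular-round pool
Medicine: the regular-round pool 352/950 = 37.1%, the domestic pool 11/33 = 33.3% → the regular-round pool
Engineering: the regular-round pool 55/81 = 67.9%, the domestic pool 403/696 = 57.9% → the regular-round pool
Arts: the regular-round pool 124/294 = 42.2%, the domestic pool 111/315 = 35.2% → the regular-round pool
Overall: the regular-round pool 666/1553 = 42.9%, the domestic pool 584/1170 = 49.9% → the domestic pool
The regular-round pool wins each department group but the domestic pool wins overall — the comparison reverses. The regular-round pool's applicants skew toward Medicine, which has a lower base rate.

Yes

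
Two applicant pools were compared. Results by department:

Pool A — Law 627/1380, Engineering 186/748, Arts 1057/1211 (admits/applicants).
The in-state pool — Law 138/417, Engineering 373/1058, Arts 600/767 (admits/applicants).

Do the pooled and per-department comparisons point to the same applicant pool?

No

Law: Pool A 627/1380 = 45.4%, the in-state pool 138/417 = 33.1% → Pool A
Engineering: Pool A 186/748 = 24.9%, the in-state pool 373/1058 = 35.3% → the in-state pool
Arts: Pool A 1057/1211 = 87.3%, the in-state pool 600/767 = 78.2% → Pool A
Overall: Pool A 1870/3339 = 56.0%, the in-state pool 1111/2242 = 49.6% → Pool A
Neither sweeps: Pool A wins 2 of 3 groups, the in-state pool wins 1. Pool A wins overall but not every group — no Simpson reversal.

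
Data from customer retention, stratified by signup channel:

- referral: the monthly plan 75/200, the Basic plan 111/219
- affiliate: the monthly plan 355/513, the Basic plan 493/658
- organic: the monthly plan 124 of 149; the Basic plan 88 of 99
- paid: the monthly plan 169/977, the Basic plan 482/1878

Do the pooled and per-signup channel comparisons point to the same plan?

Referral: the monthly plan 75/200 = 37.5%, the Basic plan 111/219 = 50.7% → the Basic plan
Affiliate: the monthly plan 355/513 = 69.2%, the Basic plan 493/658 = 74.9% → the Basic plan
Organic: the monthly plan 124/149 = 83.2%, the Basic plan 88/99 = 88.9% → the Basic plan
Paid: the monthly plan 169/977 = 17.3%, the Basic plan 482/1878 = 25.7% → the Basic plan
Overall: the monthly plan 723/1839 = 39.3%, the Basic plan 1174/2854 = 41.1% → the Basic plan
The Basic plan wins overall and in every signup group — no reversal.

Yes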